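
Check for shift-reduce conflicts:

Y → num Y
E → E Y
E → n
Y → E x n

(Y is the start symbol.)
A shift-reduce conflict occurs when an LR(0) state has both:
  - a complete (reduce) item [A → α .] (dot at the end), and
  - a shift item [B → β . c γ] (dot before a terminal).

Augment with Y' → Y and build the canonical LR(0) collection (I0 = CLOSURE({[Y' → . Y]}), then GOTO on every symbol after a dot until no new states appear). It has 9 states:
  I0: { [E → . E Y], [E → . n], [Y → . E x n], [Y → . num Y], [Y' → . Y] }  — shift
  I1: { [E → . E Y], [E → . n], [E → E . Y], [Y → . E x n], [Y → . num Y], [Y → E . x n] }  — shift
  I2: { [Y' → Y .] }  — accept
  I3: { [E → n .] }  — reduce
  I4: { [E → . E Y], [E → . n], [Y → . E x n], [Y → . num Y], [Y → num . Y] }  — shift
  I5: { [Y → num Y .] }  — reduce
  I6: { [E → E Y .] }  — reduce
  I7: { [Y → E x . n] }  — shift
  I8: { [Y → E x n .] }  — reduce

No state contains both a complete item and a shift item.

Answer: No shift-reduce conflicts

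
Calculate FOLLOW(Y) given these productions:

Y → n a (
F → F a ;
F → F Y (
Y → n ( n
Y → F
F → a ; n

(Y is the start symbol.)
{ $, '(' }

To compute FOLLOW(Y), find every occurrence of Y on a right-hand side N → α Y β: add FIRST(β) \ {ε}, and if β is empty or nullable also add FOLLOW(N). Iterate to a fixed point.

Y is the start symbol, so $ ∈ FOLLOW(Y).
In F → F Y (: Y is followed by '(', add FIRST('(') \ {ε} = { '(' }

Taking the union: FOLLOW(Y) = { $, '(' }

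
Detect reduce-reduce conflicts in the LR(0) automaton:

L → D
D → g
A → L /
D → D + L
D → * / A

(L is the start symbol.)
No reduce-reduce conflicts

A reduce-reduce conflict occurs when an LR(0) state has two complete items [A → α .] and [B → β .] — both call for a reduction, and with no lookahead the parser cannot choose between them.

Augment with L' → L and build the canonical LR(0) collection (I0 = CLOSURE({[L' → . L]}), then GOTO on every symbol after a dot until no new states appear). It has 11 states:
  I0: { [D → . * / A], [D → . D + L], [D → . g], [L → . D], [L' → . L] }  — shift
  I1: { [D → * . / A] }  — shift
  I2: { [D → D . + L], [L → D .] }  — shift, reduce
  I3: { [L' → L .] }  — accept
  I4: { [D → g .] }  — reduce
  I5: { [D → . * / A], [D → . D + L], [D → . g], [D → D + . L], [L → . D] }  — shift
  I6: { [D → D + L .] }  — reduce
  I7: { [A → . L /], [D → * / . A], [D → . * / A], [D → . D + L], [D → . g], [L → . D] }  — shift
  I8: { [D → * / A .] }  — reduce
  I9: { [A → L . /] }  — shift
  I10: { [A → L / .] }  — reduce

No state contains more than one complete item.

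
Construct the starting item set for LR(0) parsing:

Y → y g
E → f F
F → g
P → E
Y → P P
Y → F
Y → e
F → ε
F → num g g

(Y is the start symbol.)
First, augment the grammar with Y' → Y
I₀ = CLOSURE({ [Y' → . Y] }):
  [Y' → . Y] has the dot before Y: add [Y → . y g], [Y → . P P], [Y → . F], [Y → . e]
  [Y → . P P] has the dot before P: add [P → . E]
  [Y → . F] has the dot before F: add [F → . g], [F → .], [F → . num g g]
  [P → . E] has the dot before E: add [E → . f F]
No further items can be added.

I₀ = { [E → . f F], [F → . g], [F → . num g g], [F → .], [P → . E], [Y → . F], [Y → . P P], [Y → . e], [Y → . y g], [Y' → . Y] }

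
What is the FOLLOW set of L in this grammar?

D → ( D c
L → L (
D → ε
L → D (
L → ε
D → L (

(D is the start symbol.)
{ '(' }

In L → L (: L is followed by '(', add FIRST('(') \ {ε} = { '(' }
In D → L (: L is followed by '(', add FIRST('(') \ {ε} = { '(' }

Taking the union: FOLLOW(L) = { '(' }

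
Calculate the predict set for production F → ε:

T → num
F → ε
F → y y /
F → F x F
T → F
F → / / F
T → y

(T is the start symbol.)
PREDICT(F → ε) = (FIRST(RHS) \ {ε}) ∪ (FOLLOW(F) if ε ∈ FIRST(RHS), i.e. RHS ⇒* ε)
The right-hand side is ε (FIRST(ε) = { ε }), so the predict set is FOLLOW(F) = { $, 'x' }
PREDICT(F → ε) = { $, 'x' }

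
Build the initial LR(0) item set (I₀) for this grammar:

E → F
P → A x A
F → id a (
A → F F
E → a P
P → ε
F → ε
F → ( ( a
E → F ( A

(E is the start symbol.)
{ [E → . F ( A], [E → . F], [E → . a P], [E' → . E], [F → . ( ( a], [F → . id a (], [F → .] }

First, augment the grammar with E' → E
I₀ = CLOSURE({ [E' → . E] }):
  [E' → . E] has the dot before E: add [E → . F], [E → . a P], [E → . F ( A]
  [E → . F] has the dot before F: add [F → . id a (], [F → .], [F → . ( ( a]
No further items can be added.

I₀ = { [E → . F ( A], [E → . F], [E → . a P], [E' → . E], [F → . ( ( a], [F → . id a (], [F → .] }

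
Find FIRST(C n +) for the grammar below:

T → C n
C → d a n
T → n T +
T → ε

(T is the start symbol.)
FIRST sets of the non-terminals involved (from the grammar, by fixed-point iteration):
  FIRST(C) = { 'd' }

To compute FIRST(C n +), process the symbols left to right:
Symbol C is a non-terminal. Add FIRST(C) \ {ε} = { 'd' }
C is not nullable (ε ∉ FIRST(C)), so stop here.
FIRST(C n +) = { 'd' }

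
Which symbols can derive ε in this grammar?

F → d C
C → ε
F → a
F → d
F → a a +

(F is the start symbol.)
ε-productions: C → ε
So C is immediately nullable.
No further non-terminal can be added: every production for the remaining non-terminals contains a terminal or a non-nullable non-terminal.
Nullable = { 'C' }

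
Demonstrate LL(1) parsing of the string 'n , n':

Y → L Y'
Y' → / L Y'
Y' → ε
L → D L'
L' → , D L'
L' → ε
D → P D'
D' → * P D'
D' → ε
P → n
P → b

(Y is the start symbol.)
LL(1) parsing maintains a stack (initially the start symbol over $) and the input. At each step: if the stack top is a terminal, match it against the current input token; if it is a non-terminal N, replace it with the RHS of M[N, lookahead] (the unique production whose predict set contains the lookahead).

Stack is shown with the top on the left.

Stack         Input    Action
-----------------------------
Y $           n , n $  output Y → L Y'
L Y' $        n , n $  output L → D L'
D L' Y' $     n , n $  output D → P D'
P D' L' Y' $  n , n $  output P → n
n D' L' Y' $  n , n $  match 'n'
D' L' Y' $    , n $    output D' → ε
L' Y' $       , n $    output L' → , D L'
, D L' Y' $   , n $    match ','
D L' Y' $     n $      output D → P D'
P D' L' Y' $  n $      output P → n
n D' L' Y' $  n $      match 'n'
D' L' Y' $    $        output D' → ε
L' Y' $       $        output L' → ε
Y' $          $        output Y' → ε
$             $        accept

The string is accepted.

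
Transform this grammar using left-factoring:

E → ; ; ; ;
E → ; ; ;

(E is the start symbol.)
E → ; ; ; E'
E' → ;
E' → ε

Left-factoring transforms A → αβ₁ | αβ₂ into A → αA' and A' → β₁ | β₂
(α is the longest common prefix among the alternatives). Repeat until
no nonterminal has two alternatives with a common prefix.

Round 1: E has alternatives sharing prefix '; ; ;'. Introduce E': E → ; ; ; E'
  Add: E' → ;
  Add: E' → ε

No remaining common prefixes — done.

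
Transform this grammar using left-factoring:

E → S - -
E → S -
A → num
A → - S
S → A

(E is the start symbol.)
E → S - E'
E' → -
E' → ε
A → num
A → - S
S → A

Left-factoring transforms A → αβ₁ | αβ₂ into A → αA' and A' → β₁ | β₂
(α is the longest common prefix among the alternatives). Repeat until
no nonterminal has two alternatives with a common prefix.

Round 1: E has alternatives sharing prefix 'S -'. Introduce E': E → S - E'
  Add: E' → -
  Add: E' → ε

No remaining common prefixes — done.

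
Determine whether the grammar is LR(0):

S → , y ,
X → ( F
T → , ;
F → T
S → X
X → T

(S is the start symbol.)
Yes, the grammar is LR(0)

A grammar is LR(0) if no state in the canonical LR(0) collection has:
  - both a shift item (dot before a terminal) and a complete item (shift-reduce conflict), or
  - two or more complete items (reduce-reduce conflict; the accept item [S' → S .] counts as a complete item here).

Augment with S' → S and build the canonical LR(0) collection (I0 = CLOSURE({[S' → . S]}), then GOTO on every symbol after a dot until no new states appear). It has 12 states:
  I0: { [S → . , y ,], [S → . X], [S' → . S], [T → . , ;], [X → . ( F], [X → . T] }  — shift
  I1: { [F → . T], [T → . , ;], [X → ( . F] }  — shift
  I2: { [S → , . y ,], [T → , . ;] }  — shift
  I3: { [S' → S .] }  — accept
  I4: { [X → T .] }  — reduce
  I5: { [S → X .] }  — reduce
  I6: { [T → , ; .] }  — reduce
  I7: { [S → , y . ,] }  — shift
  I8: { [S → , y , .] }  — reduce
  I9: { [T → , . ;] }  — shift
  I10: { [X → ( F .] }  — reduce
  I11: { [F → T .] }  — reduce

Every state is either a pure shift/goto state or contains exactly one complete item and nothing to shift — no conflicts. The grammar is LR(0).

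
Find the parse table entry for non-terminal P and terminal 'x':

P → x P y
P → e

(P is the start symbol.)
P → x P y

To find M[P, 'x'], we find productions for P where 'x' is in the predict set (PREDICT(N → α) = (FIRST(α) \ {ε}) ∪ (FOLLOW(N) if α ⇒* ε)).

P → x P y: PREDICT = { 'x' }
  'x' is in predict set, so this production goes in M[P, 'x']
P → e: PREDICT = { 'e' }

M[P, 'x'] = P → x P y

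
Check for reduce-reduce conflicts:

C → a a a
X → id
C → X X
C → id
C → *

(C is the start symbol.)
A reduce-reduce conflict occurs when an LR(0) state has two complete items [A → α .] and [B → β .] — both call for a reduction, and with no lookahead the parser cannot choose between them.

Augment with C' → C and build the canonical LR(0) collection (I0 = CLOSURE({[C' → . C]}), then GOTO on every symbol after a dot until no new states appear). It has 10 states:
  I0: { [C → . *], [C → . X X], [C → . a a a], [C → . id], [C' → . C], [X → . id] }  — shift
  I1: { [C → * .] }  — reduce
  I2: { [C' → C .] }  — accept
  I3: { [C → X . X], [X → . id] }  — shift
  I4: { [C → a . a a] }  — shift
  I5: { [C → id .], [X → id .] }  — 2 reduces
  I6: { [C → a a . a] }  — shift
  I7: { [C → a a a .] }  — reduce
  I8: { [C → X X .] }  — reduce
  I9: { [X → id .] }  — reduce

I5 contains complete items [C → id .], [X → id .] — reduce-reduce conflict.

Answer: Yes — I5: [C → id .] vs [X → id .]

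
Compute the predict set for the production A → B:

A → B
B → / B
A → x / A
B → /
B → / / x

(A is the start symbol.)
PREDICT(A → B) = (FIRST(RHS) \ {ε}) ∪ (FOLLOW(A) if ε ∈ FIRST(RHS), i.e. RHS ⇒* ε)
FIRST(B) = { '/' }
FIRST(B) = { '/' }
ε ∉ FIRST(B), so FOLLOW(A) is not added.
PREDICT(A → B) = { '/' }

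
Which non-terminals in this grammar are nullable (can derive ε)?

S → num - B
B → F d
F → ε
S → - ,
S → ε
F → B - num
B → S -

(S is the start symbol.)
{ 'F', 'S' }

A non-terminal is nullable if it can derive ε (the empty string): either it has an ε-production, or it has a production whose right-hand side consists entirely of nullable non-terminals.

ε-productions: F → ε, S → ε
So F, S are immediately nullable.
No further non-terminal can be added: every production for the remaining non-terminals contains a terminal or a non-nullable non-terminal.
Nullable = { 'F', 'S' }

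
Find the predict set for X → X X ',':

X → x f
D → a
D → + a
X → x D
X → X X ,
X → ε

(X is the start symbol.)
{ ',', 'x' }

PREDICT(X → X X ',') = (FIRST(RHS) \ {ε}) ∪ (FOLLOW(X) if ε ∈ FIRST(RHS), i.e. RHS ⇒* ε)
FIRST(X) = { ',', 'x', ε }
FIRST(X X ',') = { ',', 'x' }
ε ∉ FIRST(X X ','), so FOLLOW(X) is not added.
PREDICT(X → X X ',') = { ',', 'x' }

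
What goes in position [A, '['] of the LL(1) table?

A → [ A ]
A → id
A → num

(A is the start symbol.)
To find M[A, '['], we find productions for A where '[' is in the predict set (PREDICT(N → α) = (FIRST(α) \ {ε}) ∪ (FOLLOW(N) if α ⇒* ε)).

A → [ A ]: PREDICT = { '[' }
  '[' is in predict set, so this production goes in M[A, '[']
A → id: PREDICT = { 'id' }
A → num: PREDICT = { 'num' }

M[A, '['] = A → [ A ]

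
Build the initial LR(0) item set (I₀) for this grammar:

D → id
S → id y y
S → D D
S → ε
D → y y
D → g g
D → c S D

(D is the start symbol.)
{ [D → . c S D], [D → . g g], [D → . id], [D → . y y], [D' → . D] }

First, augment the grammar with D' → D
I₀ = CLOSURE({ [D' → . D] }):
  [D' → . D] has the dot before D: add [D → . id], [D → . y y], [D → . g g], [D → . c S D]
No further items can be added.

I₀ = { [D → . c S D], [D → . g g], [D → . id], [D → . y y], [D' → . D] }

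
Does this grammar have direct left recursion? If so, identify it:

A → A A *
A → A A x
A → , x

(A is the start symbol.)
Direct left recursion occurs when N → N α for some non-terminal N (the right-hand side begins with the left-hand side itself).

A → A A *: LEFT RECURSIVE (starts with A)
A → A A x: LEFT RECURSIVE (starts with A)
A → , x: starts with ','

The grammar has direct left recursion on: A.

Answer: Yes, A is left-recursive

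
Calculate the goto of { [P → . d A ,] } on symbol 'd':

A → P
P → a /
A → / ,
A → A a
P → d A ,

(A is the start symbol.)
GOTO(I, 'd') = CLOSURE({ [A → αX.β] : [A → α.Xβ] ∈ I, X = 'd' })

Items with dot before 'd', with the dot advanced:
  [P → . d A ,] → [P → d . A ,]
Closure of the advanced items:
  [P → d . A ,] has the dot before A: add [A → . P], [A → . / ,], [A → . A a]
  [A → . P] has the dot before P: add [P → . a /], [P → . d A ,]

GOTO = { [A → . / ,], [A → . A a], [A → . P], [P → . a /], [P → . d A ,], [P → d . A ,] }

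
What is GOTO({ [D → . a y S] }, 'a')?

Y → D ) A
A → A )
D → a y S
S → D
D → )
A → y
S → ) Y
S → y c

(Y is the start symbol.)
{ [D → a . y S] }

GOTO(I, 'a') = CLOSURE({ [A → αX.β] : [A → α.Xβ] ∈ I, X = 'a' })

Items with dot before 'a', with the dot advanced:
  [D → . a y S] → [D → a . y S]
Closure adds nothing (no advanced item has the dot before a non-terminal).

GOTO = { [D → a . y S] }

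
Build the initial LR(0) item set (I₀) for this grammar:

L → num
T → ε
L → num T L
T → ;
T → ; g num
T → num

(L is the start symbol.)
{ [L → . num T L], [L → . num], [L' → . L] }

First, augment the grammar with L' → L
I₀ = CLOSURE({ [L' → . L] }):
  [L' → . L] has the dot before L: add [L → . num], [L → . num T L]
No further items can be added.

I₀ = { [L → . num T L], [L → . num], [L' → . L] }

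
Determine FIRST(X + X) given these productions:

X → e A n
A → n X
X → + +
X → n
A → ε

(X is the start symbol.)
{ '+', 'e', 'n' }

FIRST sets of the non-terminals involved (from the grammar, by fixed-point iteration):
  FIRST(X) = { '+', 'e', 'n' }

To compute FIRST(X + X), process the symbols left to right:
Symbol X is a non-terminal. Add FIRST(X) \ {ε} = { '+', 'e', 'n' }
X is not nullable (ε ∉ FIRST(X)), so stop here.
FIRST(X + X) = { '+', 'e', 'n' }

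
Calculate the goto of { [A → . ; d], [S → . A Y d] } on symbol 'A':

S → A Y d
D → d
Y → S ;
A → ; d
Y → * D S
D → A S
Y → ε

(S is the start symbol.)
GOTO(I, 'A') = CLOSURE({ [A → αX.β] : [A → α.Xβ] ∈ I, X = 'A' })

Items with dot before 'A', with the dot advanced:
  [S → . A Y d] → [S → A . Y d]
Closure of the advanced items:
  [S → A . Y d] has the dot before Y: add [Y → . S ;], [Y → . * D S], [Y → .]
  [Y → . S ;] has the dot before S: add [S → . A Y d]
  [S → . A Y d] has the dot before A: add [A → . ; d]

GOTO = { [A → . ; d], [S → . A Y d], [S → A . Y d], [Y → . * D S], [Y → . S ;], [Y → .] }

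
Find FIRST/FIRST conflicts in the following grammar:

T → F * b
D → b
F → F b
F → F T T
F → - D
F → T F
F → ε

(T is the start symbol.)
Yes. F → F b / F → F T T on { '*', '-', 'b' }; F → F b / F → '-' D on { '-' }; F → F b / F → T F on { '*', '-', 'b' }; F → F T T / F → '-' D on { '-' }; F → F T T / F → T F on { '*', '-', 'b' }; F → '-' D / F → T F on { '-' }

FIRST sets of the non-terminals at (or reachable through a nullable prefix from) the front of some alternative:
  FIRST(F) = { '*', '-', 'b', ε }
  FIRST(T) = { '*', '-', 'b' }

Productions for F:
  F → F b: FIRST = { '*', '-', 'b' }
  F → F T T: FIRST = { '*', '-', 'b' }
  F → - D: FIRST = { '-' }
  F → T F: FIRST = { '*', '-', 'b' }
  F → ε: FIRST = { ε }
T, D have only one production, so no FIRST/FIRST conflict is possible there.

Conflict for F: F → F b and F → F T T
  Overlap: { '*', '-', 'b' }
Conflict for F: F → F b and F → - D
  Overlap: { '-' }
Conflict for F: F → F b and F → T F
  Overlap: { '*', '-', 'b' }
Conflict for F: F → F T T and F → - D
  Overlap: { '-' }
Conflict for F: F → F T T and F → T F
  Overlap: { '*', '-', 'b' }
Conflict for F: F → - D and F → T F
  Overlap: { '-' }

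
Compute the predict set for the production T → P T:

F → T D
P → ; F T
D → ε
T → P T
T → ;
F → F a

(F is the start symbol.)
{ ';' }

PREDICT(T → P T) = (FIRST(RHS) \ {ε}) ∪ (FOLLOW(T) if ε ∈ FIRST(RHS), i.e. RHS ⇒* ε)
FIRST(P) = { ';' }
FIRST(P T) = { ';' }
ε ∉ FIRST(P T), so FOLLOW(T) is not added.
PREDICT(T → P T) = { ';' }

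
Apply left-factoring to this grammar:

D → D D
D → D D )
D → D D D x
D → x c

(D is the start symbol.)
D → D D D'
D' → ε
D' → )
D' → D x
D → x c

Left-factoring transforms A → αβ₁ | αβ₂ into A → αA' and A' → β₁ | β₂
(α is the longest common prefix among the alternatives). Repeat until
no nonterminal has two alternatives with a common prefix.

Round 1: D has alternatives sharing prefix 'D D'. Introduce D': D → D D D'
  Add: D' → ε
  Add: D' → )
  Add: D' → D x

No remaining common prefixes — done.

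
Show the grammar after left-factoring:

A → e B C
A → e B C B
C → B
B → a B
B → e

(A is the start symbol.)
A → e B C A'
A' → ε
A' → B
C → B
B → a B
B → e

Left-factoring transforms A → αβ₁ | αβ₂ into A → αA' and A' → β₁ | β₂
(α is the longest common prefix among the alternatives). Repeat until
no nonterminal has two alternatives with a common prefix.

Round 1: A has alternatives sharing prefix 'e B C'. Introduce A': A → e B C A'
  Add: A' → ε
  Add: A' → B

No remaining common prefixes — done.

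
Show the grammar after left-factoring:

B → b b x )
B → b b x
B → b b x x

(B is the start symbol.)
Left-factoring transforms A → αβ₁ | αβ₂ into A → αA' and A' → β₁ | β₂
(α is the longest common prefix among the alternatives). Repeat until
no nonterminal has two alternatives with a common prefix.

Round 1: B has alternatives sharing prefix 'b b x'. Introduce B': B → b b x B'
  Add: B' → )
  Add: B' → ε
  Add: B' → x

No remaining common prefixes — done.

Resulting grammar:
B → b b x B'
B' → )
B' → ε
B' → x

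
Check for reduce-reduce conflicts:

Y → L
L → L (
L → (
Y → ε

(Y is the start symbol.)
No reduce-reduce conflicts

A reduce-reduce conflict occurs when an LR(0) state has two complete items [A → α .] and [B → β .] — both call for a reduction, and with no lookahead the parser cannot choose between them.

Augment with Y' → Y and build the canonical LR(0) collection (I0 = CLOSURE({[Y' → . Y]}), then GOTO on every symbol after a dot until no new states appear). It has 5 states:
  I0: { [L → . (], [L → . L (], [Y → . L], [Y → .], [Y' → . Y] }  — shift, reduce
  I1: { [L → ( .] }  — reduce
  I2: { [L → L . (], [Y → L .] }  — shift, reduce
  I3: { [Y' → Y .] }  — accept
  I4: { [L → L ( .] }  — reduce

No state contains more than one complete item.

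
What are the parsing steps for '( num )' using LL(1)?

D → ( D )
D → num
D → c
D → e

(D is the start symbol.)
LL(1) parsing maintains a stack (initially the start symbol over $) and the input. At each step: if the stack top is a terminal, match it against the current input token; if it is a non-terminal N, replace it with the RHS of M[N, lookahead] (the unique production whose predict set contains the lookahead).

Stack is shown with the top on the left.

Stack    Input      Action
--------------------------
D $      ( num ) $  output D → ( D )
( D ) $  ( num ) $  match '('
D ) $    num ) $    output D → num
num ) $  num ) $    match 'num'
) $      ) $        match ')'
$        $          accept

The string is accepted.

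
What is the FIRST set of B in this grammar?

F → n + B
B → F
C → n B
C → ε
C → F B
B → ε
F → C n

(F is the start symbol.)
To compute FIRST(B), examine every production with B on the left-hand side, reading each right-hand side left to right until a non-nullable symbol is reached.

FIRST sets of the other non-terminals involved (by the same procedure, iterated to a fixed point):
  FIRST(F) = { 'n' }

From B → F:
  - F is a non-terminal: add FIRST(F) \ {ε} = { 'n' }
    F is not nullable, so stop
From B → ε:
  - ε-production, so ε ∈ FIRST(B)

Collecting: FIRST(B) = { 'n', ε }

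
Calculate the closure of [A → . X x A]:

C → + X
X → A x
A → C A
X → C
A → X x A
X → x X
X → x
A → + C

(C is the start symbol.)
Start with: [A → . X x A]
  [A → . X x A] has the dot before X: add [X → . A x], [X → . C], [X → . x X], [X → . x]
  [X → . A x] has the dot before A: add [A → . C A], [A → . + C]
  [X → . C] has the dot before C: add [C → . + X]
No further items can be added.

CLOSURE = { [A → . + C], [A → . C A], [A → . X x A], [C → . + X], [X → . A x], [X → . C], [X → . x X], [X → . x] }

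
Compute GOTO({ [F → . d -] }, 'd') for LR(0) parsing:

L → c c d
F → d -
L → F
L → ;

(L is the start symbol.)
{ [F → d . -] }

GOTO(I, 'd') = CLOSURE({ [A → αX.β] : [A → α.Xβ] ∈ I, X = 'd' })

Items with dot before 'd', with the dot advanced:
  [F → . d -] → [F → d . -]
Closure adds nothing (no advanced item has the dot before a non-terminal).

GOTO = { [F → d . -] }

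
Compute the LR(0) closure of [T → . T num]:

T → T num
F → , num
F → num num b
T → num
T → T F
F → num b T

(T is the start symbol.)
Start with: [T → . T num]
  [T → . T num] has the dot before T: add [T → . num], [T → . T F]
No further items can be added.

CLOSURE = { [T → . T F], [T → . T num], [T → . num] }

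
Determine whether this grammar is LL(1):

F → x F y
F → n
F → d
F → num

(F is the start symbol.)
Yes, the grammar is LL(1).

A grammar is LL(1) if for each non-terminal N with multiple productions, the predict sets of those productions are pairwise disjoint, where PREDICT(N → α) = (FIRST(α) \ {ε}) ∪ (FOLLOW(N) if α ⇒* ε).

For F:
  PREDICT(F → x F y) = { 'x' }
  PREDICT(F → n) = { 'n' }
  PREDICT(F → d) = { 'd' }
  PREDICT(F → num) = { 'num' }

All predict sets are disjoint. The grammar IS LL(1).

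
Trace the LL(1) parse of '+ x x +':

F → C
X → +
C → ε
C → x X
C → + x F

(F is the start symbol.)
LL(1) parsing maintains a stack (initially the start symbol over $) and the input. At each step: if the stack top is a terminal, match it against the current input token; if it is a non-terminal N, replace it with the RHS of M[N, lookahead] (the unique production whose predict set contains the lookahead).

Stack is shown with the top on the left.

Stack    Input      Action
--------------------------
F $      + x x + $  output F → C
C $      + x x + $  output C → + x F
+ x F $  + x x + $  match '+'
x F $    x x + $    match 'x'
F $      x + $      output F → C
C $      x + $      output C → x X
x X $    x + $      match 'x'
X $      + $        output X → +
+ $      + $        match '+'
$        $          accept

The string is accepted.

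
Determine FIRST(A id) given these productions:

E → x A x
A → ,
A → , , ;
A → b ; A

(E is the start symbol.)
FIRST sets of the non-terminals involved (from the grammar, by fixed-point iteration):
  FIRST(A) = { ',', 'b' }

To compute FIRST(A id), process the symbols left to right:
Symbol A is a non-terminal. Add FIRST(A) \ {ε} = { ',', 'b' }
A is not nullable (ε ∉ FIRST(A)), so stop here.
FIRST(A id) = { ',', 'b' }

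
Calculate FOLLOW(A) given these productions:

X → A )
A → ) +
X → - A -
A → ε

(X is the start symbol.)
To compute FOLLOW(A), find every occurrence of A on a right-hand side N → α A β: add FIRST(β) \ {ε}, and if β is empty or nullable also add FOLLOW(N). Iterate to a fixed point.

In X → A ): A is followed by ')', add FIRST(')') \ {ε} = { ')' }
In X → - A -: A is followed by '-', add FIRST('-') \ {ε} = { '-' }

Taking the union: FOLLOW(A) = { ')', '-' }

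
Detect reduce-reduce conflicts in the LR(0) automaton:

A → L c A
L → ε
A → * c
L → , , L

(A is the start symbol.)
No reduce-reduce conflicts

Augment with A' → A and build the canonical LR(0) collection (I0 = CLOSURE({[A' → . A]}), then GOTO on every symbol after a dot until no new states appear). It has 10 states:
  I0: { [A → . * c], [A → . L c A], [A' → . A], [L → . , , L], [L → .] }  — shift, reduce
  I1: { [A → * . c] }  — shift
  I2: { [L → , . , L] }  — shift
  I3: { [A' → A .] }  — accept
  I4: { [A → L . c A] }  — shift
  I5: { [A → . * c], [A → . L c A], [A → L c . A], [L → . , , L], [L → .] }  — shift, reduce
  I6: { [A → L c A .] }  — reduce
  I7: { [L → , , . L], [L → . , , L], [L → .] }  — shift, reduce
  I8: { [L → , , L .] }  — reduce
  I9: { [A → * c .] }  — reduce

No state contains more than one complete item.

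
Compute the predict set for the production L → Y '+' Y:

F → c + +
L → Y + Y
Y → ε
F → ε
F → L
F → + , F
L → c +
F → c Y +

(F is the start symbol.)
PREDICT(L → Y '+' Y) = (FIRST(RHS) \ {ε}) ∪ (FOLLOW(L) if ε ∈ FIRST(RHS), i.e. RHS ⇒* ε)
FIRST(Y) = { ε }
FIRST(Y '+' Y) = { '+' }
ε ∉ FIRST(Y '+' Y), so FOLLOW(L) is not added.
PREDICT(L → Y '+' Y) = { '+' }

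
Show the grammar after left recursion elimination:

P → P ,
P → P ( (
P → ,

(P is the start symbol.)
P is directly left-recursive. The standard transformation for
  A → A α₁ | ... | A α_m | β₁ | ... | β_n
is
  A  → β₁ A' | ... | β_n A'
  A' → α₁ A' | ... | α_m A' | ε

P → , becomes P → , P'
P → P , becomes P' → , P'
P → P ( ( becomes P' → ( ( P'
Add P' → ε

Resulting grammar:
P → , P'
P' → , P'
P' → ( ( P'
P' → ε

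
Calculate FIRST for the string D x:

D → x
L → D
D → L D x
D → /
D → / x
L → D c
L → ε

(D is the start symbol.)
{ '/', 'x' }

FIRST sets of the non-terminals involved (from the grammar, by fixed-point iteration):
  FIRST(D) = { '/', 'x' }

To compute FIRST(D x), process the symbols left to right:
Symbol D is a non-terminal. Add FIRST(D) \ {ε} = { '/', 'x' }
D is not nullable (ε ∉ FIRST(D)), so stop here.
FIRST(D x) = { '/', 'x' }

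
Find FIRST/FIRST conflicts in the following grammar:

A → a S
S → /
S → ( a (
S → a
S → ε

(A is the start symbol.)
No FIRST/FIRST conflicts.

A FIRST/FIRST conflict occurs when two productions N → α and N → β for the same non-terminal have FIRST(α) ∩ FIRST(β) ≠ ∅ (with ε ∈ FIRST of a nullable right-hand side, so two nullable alternatives also conflict).

Productions for S:
  S → /: FIRST = { '/' }
  S → ( a (: FIRST = { '(' }
  S → a: FIRST = { 'a' }
  S → ε: FIRST = { ε }
A has only one production, so no FIRST/FIRST conflict is possible there.

All alternatives of each non-terminal have pairwise disjoint FIRST sets.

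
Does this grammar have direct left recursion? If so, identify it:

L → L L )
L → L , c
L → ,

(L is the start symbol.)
L → L L ): LEFT RECURSIVE (starts with L)
L → L , c: LEFT RECURSIVE (starts with L)
L → ,: starts with ','

The grammar has direct left recursion on: L.

Answer: Yes, L is left-recursive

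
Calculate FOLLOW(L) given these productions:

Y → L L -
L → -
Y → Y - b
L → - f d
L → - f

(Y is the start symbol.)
{ '-' }

To compute FOLLOW(L), find every occurrence of L on a right-hand side N → α L β: add FIRST(β) \ {ε}, and if β is empty or nullable also add FOLLOW(N). Iterate to a fixed point.

In Y → L L -: L is followed by L '-', add FIRST(L '-') \ {ε} = { '-' }
In Y → L L -: L is followed by '-', add FIRST('-') \ {ε} = { '-' }

Taking the union: FOLLOW(L) = { '-' }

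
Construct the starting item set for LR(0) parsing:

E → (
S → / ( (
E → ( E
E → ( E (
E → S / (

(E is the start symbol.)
{ [E → . ( E (], [E → . ( E], [E → . (], [E → . S / (], [E' → . E], [S → . / ( (] }

First, augment the grammar with E' → E
I₀ = CLOSURE({ [E' → . E] }):
  [E' → . E] has the dot before E: add [E → . (], [E → . ( E], [E → . ( E (], [E → . S / (]
  [E → . S / (] has the dot before S: add [S → . / ( (]
No further items can be added.

I₀ = { [E → . ( E (], [E → . ( E], [E → . (], [E → . S / (], [E' → . E], [S → . / ( (] }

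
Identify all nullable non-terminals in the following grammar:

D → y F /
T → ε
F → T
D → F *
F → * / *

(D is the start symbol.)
ε-productions: T → ε
So T is immediately nullable.
F → T: every symbol on the right is nullable, so F is nullable too.
No further non-terminal can be added: every production for the remaining non-terminals contains a terminal or a non-nullable non-terminal.
Nullable = { 'F', 'T' }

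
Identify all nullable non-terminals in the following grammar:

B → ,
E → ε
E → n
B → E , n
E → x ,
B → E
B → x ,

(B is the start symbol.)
A non-terminal is nullable if it can derive ε (the empty string): either it has an ε-production, or it has a production whose right-hand side consists entirely of nullable non-terminals.

ε-productions: E → ε
So E is immediately nullable.
B → E: every symbol on the right is nullable, so B is nullable too.
Every non-terminal is now nullable.
Nullable = { 'B', 'E' }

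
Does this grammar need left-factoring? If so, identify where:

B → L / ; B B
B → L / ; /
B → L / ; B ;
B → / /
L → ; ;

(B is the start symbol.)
Left-factoring is needed when two productions for the same non-terminal
share a common prefix on the right-hand side.

Productions for B:
  B → L / ; B B
  B → L / ; /
  B → L / ; B ;
  B → / /

Found common prefix 'L / ;' in productions for B

Answer: Yes, B has productions with common prefix 'L / ;'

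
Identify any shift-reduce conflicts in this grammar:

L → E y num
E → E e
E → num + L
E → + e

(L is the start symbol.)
Augment with L' → L and build the canonical LR(0) collection (I0 = CLOSURE({[L' → . L]}), then GOTO on every symbol after a dot until no new states appear). It has 11 states:
  I0: { [E → . + e], [E → . E e], [E → . num + L], [L → . E y num], [L' → . L] }  — shift
  I1: { [E → + . e] }  — shift
  I2: { [E → E . e], [L → E . y num] }  — shift
  I3: { [L' → L .] }  — accept
  I4: { [E → num . + L] }  — shift
  I5: { [E → . + e], [E → . E e], [E → . num + L], [E → num + . L], [L → . E y num] }  — shift
  I6: { [E → num + L .] }  — reduce
  I7: { [E → E e .] }  — reduce
  I8: { [L → E y . num] }  — shift
  I9: { [L → E y num .] }  — reduce
  I10: { [E → + e .] }  — reduce

No state contains both a complete item and a shift item.

Answer: No shift-reduce conflicts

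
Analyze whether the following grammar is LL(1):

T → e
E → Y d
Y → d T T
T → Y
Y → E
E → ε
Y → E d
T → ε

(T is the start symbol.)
A grammar is LL(1) if for each non-terminal N with multiple productions, the predict sets of those productions are pairwise disjoint, where PREDICT(N → α) = (FIRST(α) \ {ε}) ∪ (FOLLOW(N) if α ⇒* ε).

Relevant sets:
  FIRST(Y) = { 'd', ε }
  FIRST(E) = { 'd', ε }
  FOLLOW(T) = { $, 'd', 'e' }
  FOLLOW(E) = { $, 'd', 'e' }
  FOLLOW(Y) = { $, 'd', 'e' }

For T:
  PREDICT(T → e) = { 'e' }
  PREDICT(T → Y) = { $, 'd', 'e' }
  PREDICT(T → ε) = { $, 'd', 'e' }
For E:
  PREDICT(E → Y d) = { 'd' }
  PREDICT(E → ε) = { $, 'd', 'e' }
For Y:
  PREDICT(Y → d T T) = { 'd' }
  PREDICT(Y → E) = { $, 'd', 'e' }
  PREDICT(Y → E d) = { 'd' }

Conflict found: Predict set conflict for T: { 'e' }
The grammar is NOT LL(1).

Answer: No. Predict set conflict for T: { 'e' }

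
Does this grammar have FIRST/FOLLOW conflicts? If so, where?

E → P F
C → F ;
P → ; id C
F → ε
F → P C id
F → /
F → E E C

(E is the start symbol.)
Yes. F → P C id with FOLLOW(F) on { ';' }; F → '/' with FOLLOW(F) on { '/' }; F → E E C with FOLLOW(F) on { ';' }

A FIRST/FOLLOW conflict occurs when a non-terminal N has a nullable alternative N → β (β ⇒* ε) and another alternative N → α with FIRST(α) ∩ FOLLOW(N) ≠ ∅: on such a lookahead the parser cannot decide between expanding α and letting N vanish via β.

Nullable non-terminals: F.
FIRST sets used below: FIRST(P) = { ';' }, FIRST(E) = { ';' }

F: nullable alternative(s) F → ε; FOLLOW(F) = { $, '/', ';' }
  F → ε: FIRST \ {ε} = { } — this is the only nullable alternative, skip
  F → P C id: FIRST \ {ε} = { ';' } — overlaps FOLLOW(F) on { ';' }: CONFLICT
  F → /: FIRST \ {ε} = { '/' } — overlaps FOLLOW(F) on { '/' }: CONFLICT
  F → E E C: FIRST \ {ε} = { ';' } — overlaps FOLLOW(F) on { ';' }: CONFLICT

C, E, P have no nullable alternative, so no FIRST/FOLLOW check is needed there.

So the grammar has 3 FIRST/FOLLOW conflicts (marked CONFLICT above).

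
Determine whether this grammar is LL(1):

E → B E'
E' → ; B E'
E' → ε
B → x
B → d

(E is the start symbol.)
Yes, the grammar is LL(1).

Relevant sets:
  FOLLOW(E') = { $ }

For E':
  PREDICT(E' → ';' B E') = { ';' }
  PREDICT(E' → ε) = { $ }
For B:
  PREDICT(B → x) = { 'x' }
  PREDICT(B → d) = { 'd' }
E has a single production, so nothing to check there.

All predict sets are disjoint. The grammar IS LL(1).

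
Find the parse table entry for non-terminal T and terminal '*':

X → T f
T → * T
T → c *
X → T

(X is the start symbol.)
T → * T

To find M[T, '*'], we find productions for T where '*' is in the predict set (PREDICT(N → α) = (FIRST(α) \ {ε}) ∪ (FOLLOW(N) if α ⇒* ε)).

T → * T: PREDICT = { '*' }
  '*' is in predict set, so this production goes in M[T, '*']
T → c *: PREDICT = { 'c' }

M[T, '*'] = T → * T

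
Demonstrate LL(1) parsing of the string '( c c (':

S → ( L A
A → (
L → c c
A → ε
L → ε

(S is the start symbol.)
Stack is shown with the top on the left.

Stack    Input      Action
--------------------------
S $      ( c c ( $  output S → ( L A
( L A $  ( c c ( $  match '('
L A $    c c ( $    output L → c c
c c A $  c c ( $    match 'c'
c A $    c ( $      match 'c'
A $      ( $        output A → (
( $      ( $        match '('
$        $          accept

The string is accepted.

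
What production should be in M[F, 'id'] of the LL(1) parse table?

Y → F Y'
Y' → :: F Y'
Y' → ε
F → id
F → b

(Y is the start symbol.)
To find M[F, 'id'], we find productions for F where 'id' is in the predict set (PREDICT(N → α) = (FIRST(α) \ {ε}) ∪ (FOLLOW(N) if α ⇒* ε)).

F → id: PREDICT = { 'id' }
  'id' is in predict set, so this production goes in M[F, 'id']
F → b: PREDICT = { 'b' }

M[F, 'id'] = F → id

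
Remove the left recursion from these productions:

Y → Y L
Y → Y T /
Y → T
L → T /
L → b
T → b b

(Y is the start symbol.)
Y → T Y'
Y' → L Y'
Y' → T / Y'
Y' → ε
L → T /
L → b
T → b b

Y is directly left-recursive. The standard transformation for
  A → A α₁ | ... | A α_m | β₁ | ... | β_n
is
  A  → β₁ A' | ... | β_n A'
  A' → α₁ A' | ... | α_m A' | ε

Y → T becomes Y → T Y'
Y → Y L becomes Y' → L Y'
Y → Y T / becomes Y' → T / Y'
Add Y' → ε

Productions for other non-terminals are unchanged:
  L → T /
  L → b
  T → b b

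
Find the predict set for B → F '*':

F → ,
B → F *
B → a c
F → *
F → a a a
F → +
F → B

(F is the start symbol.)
PREDICT(B → F '*') = (FIRST(RHS) \ {ε}) ∪ (FOLLOW(B) if ε ∈ FIRST(RHS), i.e. RHS ⇒* ε)
FIRST(F) = { '*', '+', ',', 'a' }
FIRST(F '*') = { '*', '+', ',', 'a' }
ε ∉ FIRST(F '*'), so FOLLOW(B) is not added.
PREDICT(B → F '*') = { '*', '+', ',', 'a' }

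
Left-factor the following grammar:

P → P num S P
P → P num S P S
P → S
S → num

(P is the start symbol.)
Left-factoring transforms A → αβ₁ | αβ₂ into A → αA' and A' → β₁ | β₂
(α is the longest common prefix among the alternatives). Repeat until
no nonterminal has two alternatives with a common prefix.

Round 1: P has alternatives sharing prefix 'P num S P'. Introduce P': P → P num S P P'
  Add: P' → ε
  Add: P' → S

No remaining common prefixes — done.

Resulting grammar:
P → P num S P P'
P' → ε
P' → S
P → S
S → num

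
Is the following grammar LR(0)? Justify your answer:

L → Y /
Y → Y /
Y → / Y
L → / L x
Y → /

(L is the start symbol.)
No. Shift-reduce conflict between [Y → / .] and [L → . / L x]

A grammar is LR(0) if no state in the canonical LR(0) collection has:
  - both a shift item (dot before a terminal) and a complete item (shift-reduce conflict), or
  - two or more complete items (reduce-reduce conflict; the accept item [L' → L .] counts as a complete item here).

Augment with L' → L and build the canonical LR(0) collection (I0 = CLOSURE({[L' → . L]}), then GOTO on every symbol after a dot until no new states appear). It has 8 states:
  I0: { [L → . / L x], [L → . Y /], [L' → . L], [Y → . / Y], [Y → . /], [Y → . Y /] }  — shift
  I1: { [L → . / L x], [L → . Y /], [L → / . L x], [Y → . / Y], [Y → . /], [Y → . Y /], [Y → / . Y], [Y → / .] }  — shift, reduce
  I2: { [L' → L .] }  — accept
  I3: { [L → Y . /], [Y → Y . /] }  — shift
  I4: { [L → Y / .], [Y → Y / .] }  — 2 reduces
  I5: { [L → / L . x] }  — shift
  I6: { [L → Y . /], [Y → / Y .], [Y → Y . /] }  — shift, reduce
  I7: { [L → / L x .] }  — reduce

Conflict in state I1:
  Shift-reduce conflict between [Y → / .] and [L → . / L x]
So the grammar is NOT LR(0).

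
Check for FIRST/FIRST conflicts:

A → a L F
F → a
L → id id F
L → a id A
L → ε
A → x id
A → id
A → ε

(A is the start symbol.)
No FIRST/FIRST conflicts.

Productions for A:
  A → a L F: FIRST = { 'a' }
  A → x id: FIRST = { 'x' }
  A → id: FIRST = { 'id' }
  A → ε: FIRST = { ε }
Productions for L:
  L → id id F: FIRST = { 'id' }
  L → a id A: FIRST = { 'a' }
  L → ε: FIRST = { ε }
F has only one production, so no FIRST/FIRST conflict is possible there.

All alternatives of each non-terminal have pairwise disjoint FIRST sets.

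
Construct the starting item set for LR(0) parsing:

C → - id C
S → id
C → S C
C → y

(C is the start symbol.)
First, augment the grammar with C' → C
I₀ = CLOSURE({ [C' → . C] }):
  [C' → . C] has the dot before C: add [C → . - id C], [C → . S C], [C → . y]
  [C → . S C] has the dot before S: add [S → . id]
No further items can be added.

I₀ = { [C → . - id C], [C → . S C], [C → . y], [C' → . C], [S → . id] }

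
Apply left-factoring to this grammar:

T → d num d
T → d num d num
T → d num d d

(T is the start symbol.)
T → d num d T'
T' → ε
T' → num
T' → d

Left-factoring transforms A → αβ₁ | αβ₂ into A → αA' and A' → β₁ | β₂
(α is the longest common prefix among the alternatives). Repeat until
no nonterminal has two alternatives with a common prefix.

Round 1: T has alternatives sharing prefix 'd num d'. Introduce T': T → d num d T'
  Add: T' → ε
  Add: T' → num
  Add: T' → d

No remaining common prefixes — done.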